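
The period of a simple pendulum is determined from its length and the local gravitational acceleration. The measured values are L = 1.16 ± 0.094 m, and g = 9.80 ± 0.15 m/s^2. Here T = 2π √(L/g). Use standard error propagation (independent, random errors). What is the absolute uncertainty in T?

0.0891 s

Products/powers → add relative errors in quadrature, weighted by exponent:
  (½·δL/L)² = (0.5×0.0810)² = 0.00164;  (−½·δg/g)² = (-0.5×0.0153)² = 5.86e-05
δT/T = √(0.00170) = 0.0412
T = 2.16 s, so δT = 0.0412 × 2.16 = 0.0891 s.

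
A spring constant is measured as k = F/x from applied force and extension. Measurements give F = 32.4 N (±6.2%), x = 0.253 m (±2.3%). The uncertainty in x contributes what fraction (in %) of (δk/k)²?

(δk/k)² = (1·δF/F)² + (-1·δx/x)²
  F term: (1×0.0620)² = 0.00384
  x term: (-1×0.0230)² = 0.000529
Total = 0.00437. Share from x = 0.000529/0.00437 = 0.121.

12.1%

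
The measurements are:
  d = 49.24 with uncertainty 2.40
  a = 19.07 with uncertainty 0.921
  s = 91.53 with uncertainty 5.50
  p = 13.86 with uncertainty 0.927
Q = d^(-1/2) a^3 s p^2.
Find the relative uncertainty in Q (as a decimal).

Since Q is a product/quotient, work with relative uncertainties:
  (−½·δd/d)² = (-0.5×0.0487)² = 0.000594;  (3·δa/a)² = (3×0.0483)² = 0.0210;  (1·δs/s)² = (1×0.0601)² = 0.00361;  (2·δp/p)² = (2×0.0669)² = 0.0179
δQ/Q = √(0.0431) = 0.208

0.208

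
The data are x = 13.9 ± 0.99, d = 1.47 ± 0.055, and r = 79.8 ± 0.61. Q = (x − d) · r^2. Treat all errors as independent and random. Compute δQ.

Let u = x − d = 12.4. δu = √(δx² + δd²) = √(0.980 + 0.00302) = 0.992, so δu/u = 0.0798.
Q is then a monomial in u, r:
δQ/Q = √((δu/u)² + (2·δr/r)²) = √(0.00636 + 0.000234) = 0.0812
Q = 79200, so δQ = 0.0812 × 79200 = 6430.

6430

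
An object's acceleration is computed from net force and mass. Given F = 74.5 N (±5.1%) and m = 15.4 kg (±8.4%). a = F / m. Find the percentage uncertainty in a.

For a monomial a ∝ F, m^-1, fractional errors add in quadrature:
  (1·δF/F)² = (1×0.0510)² = 0.00260;  (-1·δm/m)² = (-1×0.0840)² = 0.00706
δa/a = √(0.00966) = 0.0983

9.83%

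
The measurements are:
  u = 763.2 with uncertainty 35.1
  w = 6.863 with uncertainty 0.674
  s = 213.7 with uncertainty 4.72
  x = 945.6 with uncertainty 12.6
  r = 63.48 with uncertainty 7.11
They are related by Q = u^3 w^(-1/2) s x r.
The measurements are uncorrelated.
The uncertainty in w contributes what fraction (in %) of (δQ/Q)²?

6.96%

(δQ/Q)² = (3·δu/u)² + (−½·δw/w)² + (1·δs/s)² + (1·δx/x)² + (1·δr/r)²
  u term: (3×0.0460)² = 0.0190
  w term: (-0.5×0.0982)² = 0.00241
  s term: (1×0.0221)² = 0.000488
  x term: (1×0.0133)² = 0.000178
  r term: (1×0.112)² = 0.0125
Total = 0.0347. Share from w = 0.00241/0.0347 = 0.0696.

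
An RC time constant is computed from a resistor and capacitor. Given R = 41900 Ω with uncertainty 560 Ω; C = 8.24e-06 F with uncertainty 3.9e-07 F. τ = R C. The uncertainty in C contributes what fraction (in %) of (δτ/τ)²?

(δτ/τ)² = (1·δR/R)² + (1·δC/C)²
  R term: (1×0.0134)² = 0.000179
  C term: (1×0.0473)² = 0.00224
Total = 0.00242. Share from C = 0.00224/0.00242 = 0.926.

92.6%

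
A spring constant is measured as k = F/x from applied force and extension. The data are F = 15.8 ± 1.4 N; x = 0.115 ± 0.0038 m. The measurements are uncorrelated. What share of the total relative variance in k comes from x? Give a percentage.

12.2%

(δk/k)² = (1·δF/F)² + (-1·δx/x)²
  F term: (1×0.0886)² = 0.00785
  x term: (-1×0.0330)² = 0.00109
Total = 0.00894. Share from x = 0.00109/0.00894 = 0.122.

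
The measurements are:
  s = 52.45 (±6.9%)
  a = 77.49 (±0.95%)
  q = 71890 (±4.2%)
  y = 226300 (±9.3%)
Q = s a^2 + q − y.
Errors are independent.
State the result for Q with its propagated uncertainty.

160500 ± 31000

Let p = s·a^2 = 314900. δp/p = √((1·δs/s)² + (2·δa/a)²) = √(0.00476 + 0.000361) = 0.0716, so δp = 22500.
Q = p + q − y: δQ = √(δp² + δq² + δy²) = √(5.08e+08 + 9.12e+06 + 4.43e+08) = 31000
Q = 160500.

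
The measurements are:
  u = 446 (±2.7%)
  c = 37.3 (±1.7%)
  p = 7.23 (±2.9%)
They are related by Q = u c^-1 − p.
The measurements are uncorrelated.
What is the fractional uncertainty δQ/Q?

Let w = u·c^-1 = 12.0. δw/w = √((1·δu/u)² + (-1·δc/c)²) = √(0.000729 + 0.000289) = 0.0319, so δw = 0.382.
Q = w − p: δQ = √(δw² + δp²) = √(0.146 + 0.0440) = 0.435
Q = 4.73, so δQ/Q = 0.435/4.73 = 0.0921.

0.0921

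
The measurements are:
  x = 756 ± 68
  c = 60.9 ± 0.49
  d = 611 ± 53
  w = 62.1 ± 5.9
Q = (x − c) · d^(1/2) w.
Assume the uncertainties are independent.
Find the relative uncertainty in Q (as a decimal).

Let u = x − c = 695. δu = √(δx² + δc²) = √(4620 + 0.240) = 68.0, so δu/u = 0.0978.
Q is then a monomial in u, d, w:
δQ/Q = √((δu/u)² + (½·δd/d)² + (1·δw/w)²) = √(0.00957 + 0.00188 + 0.00903) = 0.143

0.143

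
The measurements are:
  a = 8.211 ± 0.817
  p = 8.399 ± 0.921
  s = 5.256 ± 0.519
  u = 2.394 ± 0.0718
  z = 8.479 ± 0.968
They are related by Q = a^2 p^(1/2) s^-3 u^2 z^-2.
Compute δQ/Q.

0.431

Since Q is a product/quotient, work with relative uncertainties:
  (2·δa/a)² = (2×0.0995)² = 0.0396;  (½·δp/p)² = (0.5×0.110)² = 0.00301;  (-3·δs/s)² = (-3×0.0987)² = 0.0878;  (2·δu/u)² = (2×0.0300)² = 0.00360;  (-2·δz/z)² = (-2×0.114)² = 0.0521
δQ/Q = √(0.186) = 0.431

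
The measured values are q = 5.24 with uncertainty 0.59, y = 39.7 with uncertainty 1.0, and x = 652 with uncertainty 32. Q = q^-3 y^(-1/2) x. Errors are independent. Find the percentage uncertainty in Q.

Each factor contributes (exponent × relative error)² to (δQ/Q)²:
  (-3·δq/q)² = (-3×0.113)² = 0.114;  (−½·δy/y)² = (-0.5×0.0252)² = 0.000159;  (1·δx/x)² = (1×0.0491)² = 0.00241
δQ/Q = √(0.117) = 0.342

34.2%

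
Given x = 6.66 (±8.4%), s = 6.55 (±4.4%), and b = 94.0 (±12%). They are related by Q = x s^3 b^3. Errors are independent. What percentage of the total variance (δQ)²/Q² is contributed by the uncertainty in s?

11.3%

(δQ/Q)² = (1·δx/x)² + (3·δs/s)² + (3·δb/b)²
  x term: (1×0.0840)² = 0.00706
  s term: (3×0.0440)² = 0.0174
  b term: (3×0.120)² = 0.130
Total = 0.154. Share from s = 0.0174/0.154 = 0.113.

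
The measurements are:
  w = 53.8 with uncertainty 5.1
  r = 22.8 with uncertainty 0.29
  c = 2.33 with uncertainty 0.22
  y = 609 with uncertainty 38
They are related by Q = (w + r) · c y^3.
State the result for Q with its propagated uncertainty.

(4.03 ± 0.887) × 10^10

Let u = w + r = 76.6. δu = √(δw² + δr²) = √(26.0 + 0.0841) = 5.11, so δu/u = 0.0667.
Q is then a monomial in u, c, y:
δQ/Q = √((δu/u)² + (1·δc/c)² + (3·δy/y)²) = √(0.00445 + 0.00892 + 0.0350) = 0.220
Q = 4.03e+10, so δQ = 0.220 × 4.03e+10 = 8.87e+09.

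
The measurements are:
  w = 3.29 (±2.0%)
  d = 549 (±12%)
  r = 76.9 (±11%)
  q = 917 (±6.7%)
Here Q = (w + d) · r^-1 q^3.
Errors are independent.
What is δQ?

Let u = w + d = 552. δu = √(δw² + δd²) = √(0.00433 + 4340) = 65.9, so δu/u = 0.119.
Q is then a monomial in u, r, q:
δQ/Q = √((δu/u)² + (-1·δr/r)² + (3·δq/q)²) = √(0.0142 + 0.0121 + 0.0404) = 0.258
Q = 5.54e+09, so δQ = 0.258 × 5.54e+09 = 1.43e+09.

1.43e+09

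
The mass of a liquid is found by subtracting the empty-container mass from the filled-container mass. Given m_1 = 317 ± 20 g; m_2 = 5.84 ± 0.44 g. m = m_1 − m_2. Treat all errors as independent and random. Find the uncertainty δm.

20.0 g

Sums and differences: (δm)² = Σ (cᵢ δxᵢ)².
  (δm_1)² = 400;  (δm_2)² = 0.194
δm = √(400) = 20.0 g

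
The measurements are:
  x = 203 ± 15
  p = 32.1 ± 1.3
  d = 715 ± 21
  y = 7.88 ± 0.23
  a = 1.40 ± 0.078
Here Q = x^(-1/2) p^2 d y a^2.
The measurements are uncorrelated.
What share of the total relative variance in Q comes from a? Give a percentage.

56.3%

(δQ/Q)² = (−½·δx/x)² + (2·δp/p)² + (1·δd/d)² + (1·δy/y)² + (2·δa/a)²
  x term: (-0.5×0.0739)² = 0.00136
  p term: (2×0.0405)² = 0.00656
  d term: (1×0.0294)² = 0.000863
  y term: (1×0.0292)² = 0.000852
  a term: (2×0.0557)² = 0.0124
Total = 0.0221. Share from a = 0.0124/0.0221 = 0.563.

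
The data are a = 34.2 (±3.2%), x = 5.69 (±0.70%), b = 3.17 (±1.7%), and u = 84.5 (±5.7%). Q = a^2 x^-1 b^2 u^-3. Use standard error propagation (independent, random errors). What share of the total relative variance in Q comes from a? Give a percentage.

(δQ/Q)² = (2·δa/a)² + (-1·δx/x)² + (2·δb/b)² + (-3·δu/u)²
  a term: (2×0.0320)² = 0.00410
  x term: (-1×0.00700)² = 4.9e-05
  b term: (2×0.0170)² = 0.00116
  u term: (-3×0.0570)² = 0.0292
Total = 0.0345. Share from a = 0.00410/0.0345 = 0.119.

11.9%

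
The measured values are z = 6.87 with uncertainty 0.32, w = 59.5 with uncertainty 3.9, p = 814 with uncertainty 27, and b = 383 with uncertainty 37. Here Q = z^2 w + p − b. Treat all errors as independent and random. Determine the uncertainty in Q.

323

Let h = z^2·w = 2810. δh/h = √((2·δz/z)² + (1·δw/w)²) = √(0.00868 + 0.00430) = 0.114, so δh = 320.
Q = h + p − b: δQ = √(δh² + δp² + δb²) = √(1.02e+05 + 729 + 1370) = 323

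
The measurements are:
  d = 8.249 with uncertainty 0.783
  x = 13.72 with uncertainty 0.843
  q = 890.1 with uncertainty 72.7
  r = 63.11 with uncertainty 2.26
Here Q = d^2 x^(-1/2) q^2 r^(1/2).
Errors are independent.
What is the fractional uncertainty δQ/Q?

0.253

Since Q is a product/quotient, work with relative uncertainties:
  (2·δd/d)² = (2×0.0949)² = 0.0360;  (−½·δx/x)² = (-0.5×0.0614)² = 0.000944;  (2·δq/q)² = (2×0.0817)² = 0.0267;  (½·δr/r)² = (0.5×0.0358)² = 0.000321
δQ/Q = √(0.0640) = 0.253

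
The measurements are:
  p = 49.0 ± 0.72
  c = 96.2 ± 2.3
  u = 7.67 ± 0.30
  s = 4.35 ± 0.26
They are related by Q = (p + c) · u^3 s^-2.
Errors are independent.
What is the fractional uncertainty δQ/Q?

Let w = p + c = 145. δw = √(δp² + δc²) = √(0.518 + 5.29) = 2.41, so δw/w = 0.0166.
Q is then a monomial in w, u, s:
δQ/Q = √((δw/w)² + (3·δu/u)² + (-2·δs/s)²) = √(0.000276 + 0.0138 + 0.0143) = 0.168

0.168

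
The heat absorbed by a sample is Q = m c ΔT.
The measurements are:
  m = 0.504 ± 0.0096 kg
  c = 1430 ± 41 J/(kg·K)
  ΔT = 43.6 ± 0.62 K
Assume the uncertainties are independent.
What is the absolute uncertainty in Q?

1170 J

For a monomial Q ∝ m, c, ΔT, fractional errors add in quadrature:
  (1·δm/m)² = (1×0.0190)² = 0.000363;  (1·δc/c)² = (1×0.0287)² = 0.000822;  (1·δΔT/ΔT)² = (1×0.0142)² = 0.000202
δQ/Q = √(0.00139) = 0.0372
Q = 31400 J, so δQ = 0.0372 × 31400 = 1170 J.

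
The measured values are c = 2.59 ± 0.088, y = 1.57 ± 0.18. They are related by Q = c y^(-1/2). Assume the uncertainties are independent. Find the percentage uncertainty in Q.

Each factor contributes (exponent × relative error)² to (δQ/Q)²:
  (1·δc/c)² = (1×0.0340)² = 0.00115;  (−½·δy/y)² = (-0.5×0.115)² = 0.00329
δQ/Q = √(0.00444) = 0.0666

6.66%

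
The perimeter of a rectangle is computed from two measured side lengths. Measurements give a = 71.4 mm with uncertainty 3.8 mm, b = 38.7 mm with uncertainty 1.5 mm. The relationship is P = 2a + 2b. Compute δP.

8.17 mm

Each term contributes (cᵢ δxᵢ)² to (δP)²:
  (2·δa)² = 57.8;  (2·δb)² = 9.00
δP = √(66.8) = 8.17 mm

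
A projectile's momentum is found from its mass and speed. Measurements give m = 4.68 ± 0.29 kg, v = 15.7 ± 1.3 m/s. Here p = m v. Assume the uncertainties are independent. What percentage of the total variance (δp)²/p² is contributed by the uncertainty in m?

35.9%

(δp/p)² = (1·δm/m)² + (1·δv/v)²
  m term: (1×0.0620)² = 0.00384
  v term: (1×0.0828)² = 0.00686
Total = 0.0107. Share from m = 0.00384/0.0107 = 0.359.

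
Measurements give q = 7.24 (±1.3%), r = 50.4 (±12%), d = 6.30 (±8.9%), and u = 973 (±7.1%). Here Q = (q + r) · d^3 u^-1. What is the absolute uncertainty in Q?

4.38

Let w = q + r = 57.6. δw = √(δq² + δr²) = √(0.00886 + 36.6) = 6.05, so δw/w = 0.105.
Q is then a monomial in w, d, u:
δQ/Q = √((δw/w)² + (3·δd/d)² + (-1·δu/u)²) = √(0.0110 + 0.0713 + 0.00504) = 0.296
Q = 14.8, so δQ = 0.296 × 14.8 = 4.38.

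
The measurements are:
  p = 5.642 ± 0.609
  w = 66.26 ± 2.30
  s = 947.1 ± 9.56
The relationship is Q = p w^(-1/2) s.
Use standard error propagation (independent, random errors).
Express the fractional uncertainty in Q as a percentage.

Q is a product of powers, so relative uncertainties combine in quadrature:
  (1·δp/p)² = (1×0.108)² = 0.0117;  (−½·δw/w)² = (-0.5×0.0347)² = 0.000301;  (1·δs/s)² = (1×0.0101)² = 0.000102
δQ/Q = √(0.0121) = 0.110

11.0%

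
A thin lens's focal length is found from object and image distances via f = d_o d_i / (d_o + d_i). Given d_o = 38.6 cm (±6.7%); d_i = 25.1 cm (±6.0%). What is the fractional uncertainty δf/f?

∂f/∂d_o = (d_i/(d_o+d_i))² = 0.155;  ∂f/∂d_i = (d_o/(d_o+d_i))² = 0.367
δf = √((∂f/∂d_o · δd_o)² + (∂f/∂d_i · δd_i)²) = √(0.161 + 0.306) = 0.683 cm
f = 15.2 cm, so δf/f = 0.683/15.2 = 0.0449.

0.0449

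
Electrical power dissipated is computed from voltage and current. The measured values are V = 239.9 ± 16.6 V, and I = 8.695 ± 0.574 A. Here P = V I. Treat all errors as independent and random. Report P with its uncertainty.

2086 ± 199 W

Products/powers → add relative errors in quadrature, weighted by exponent:
  (1·δV/V)² = (1×0.0692)² = 0.00479;  (1·δI/I)² = (1×0.0660)² = 0.00436
δP/P = √(0.00915) = 0.0956
P = 2086 W, so δP = 0.0956 × 2086 = 199 W.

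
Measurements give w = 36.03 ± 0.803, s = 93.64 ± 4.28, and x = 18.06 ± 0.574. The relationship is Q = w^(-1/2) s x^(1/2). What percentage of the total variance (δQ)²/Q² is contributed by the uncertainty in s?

(δQ/Q)² = (−½·δw/w)² + (1·δs/s)² + (½·δx/x)²
  w term: (-0.5×0.0223)² = 0.000124
  s term: (1×0.0457)² = 0.00209
  x term: (0.5×0.0318)² = 0.000253
Total = 0.00247. Share from s = 0.00209/0.00247 = 0.847.

84.7%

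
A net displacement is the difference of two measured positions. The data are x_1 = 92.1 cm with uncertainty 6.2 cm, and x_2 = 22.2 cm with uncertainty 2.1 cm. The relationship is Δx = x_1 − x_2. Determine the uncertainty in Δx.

Each term contributes (cᵢ δxᵢ)² to (δΔx)²:
  (δx_1)² = 38.4;  (δx_2)² = 4.41
δΔx = √(42.9) = 6.55 cm

6.55 cm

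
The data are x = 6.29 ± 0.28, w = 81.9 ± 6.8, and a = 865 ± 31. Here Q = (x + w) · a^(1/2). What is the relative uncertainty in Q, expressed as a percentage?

Let u = x + w = 88.2. δu = √(δx² + δw²) = √(0.0784 + 46.2) = 6.81, so δu/u = 0.0772.
Q is then a monomial in u, a:
δQ/Q = √((δu/u)² + (½·δa/a)²) = √(0.00596 + 0.000321) = 0.0792

7.92%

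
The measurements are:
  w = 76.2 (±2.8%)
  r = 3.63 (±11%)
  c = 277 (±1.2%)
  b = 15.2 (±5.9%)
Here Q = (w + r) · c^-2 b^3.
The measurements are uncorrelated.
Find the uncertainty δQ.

0.660

Let u = w + r = 79.8. δu = √(δw² + δr²) = √(4.55 + 0.159) = 2.17, so δu/u = 0.0272.
Q is then a monomial in u, c, b:
δQ/Q = √((δu/u)² + (-2·δc/c)² + (3·δb/b)²) = √(0.000739 + 0.000576 + 0.0313) = 0.181
Q = 3.65, so δQ = 0.181 × 3.65 = 0.660.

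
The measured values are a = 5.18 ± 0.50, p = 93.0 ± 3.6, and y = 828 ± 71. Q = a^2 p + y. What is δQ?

Let w = a^2·p = 2500. δw/w = √((2·δa/a)² + (1·δp/p)²) = √(0.0373 + 0.00150) = 0.197, so δw = 491.
Q = w + y: δQ = √(δw² + δy²) = √(2.41e+05 + 5040) = 496

496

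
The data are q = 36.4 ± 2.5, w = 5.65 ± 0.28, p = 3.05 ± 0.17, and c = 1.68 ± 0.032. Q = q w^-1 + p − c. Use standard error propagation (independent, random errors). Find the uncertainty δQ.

0.572

Let h = q·w^-1 = 6.44. δh/h = √((1·δq/q)² + (-1·δw/w)²) = √(0.00472 + 0.00246) = 0.0847, so δh = 0.546.
Q = h + p − c: δQ = √(δh² + δp² + δc²) = √(0.298 + 0.0289 + 0.00102) = 0.572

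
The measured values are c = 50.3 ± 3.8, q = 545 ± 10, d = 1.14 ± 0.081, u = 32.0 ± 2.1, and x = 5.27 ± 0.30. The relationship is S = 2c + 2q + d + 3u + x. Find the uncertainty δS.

Each term contributes (cᵢ δxᵢ)² to (δS)²:
  (2·δc)² = 57.8;  (2·δq)² = 400;  (δd)² = 0.00656;  (3·δu)² = 39.7;  (δx)² = 0.0900
δS = √(498) = 22.3

22.3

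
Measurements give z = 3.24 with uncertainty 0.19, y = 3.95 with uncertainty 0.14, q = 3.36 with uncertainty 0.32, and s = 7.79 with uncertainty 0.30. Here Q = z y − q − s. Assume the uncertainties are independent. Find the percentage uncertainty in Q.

59.5%

Let p = z·y = 12.8. δp/p = √((1·δz/z)² + (1·δy/y)²) = √(0.00344 + 0.00126) = 0.0685, so δp = 0.877.
Q = p − q − s: δQ = √(δp² + δq² + δs²) = √(0.769 + 0.102 + 0.0900) = 0.981
Q = 1.65, so δQ/Q = 0.981/1.65 = 0.595.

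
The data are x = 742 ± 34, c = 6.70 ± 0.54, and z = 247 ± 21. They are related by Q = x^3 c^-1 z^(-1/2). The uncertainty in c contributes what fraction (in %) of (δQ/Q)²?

23.9%

(δQ/Q)² = (3·δx/x)² + (-1·δc/c)² + (−½·δz/z)²
  x term: (3×0.0458)² = 0.0189
  c term: (-1×0.0806)² = 0.00650
  z term: (-0.5×0.0850)² = 0.00181
Total = 0.0272. Share from c = 0.00650/0.0272 = 0.239.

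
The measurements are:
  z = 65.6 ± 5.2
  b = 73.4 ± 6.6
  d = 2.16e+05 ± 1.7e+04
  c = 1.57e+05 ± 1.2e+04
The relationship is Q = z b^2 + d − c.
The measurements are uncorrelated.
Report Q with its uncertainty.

(4.12 ± 0.725) × 10^5

Let p = z·b^2 = 3.53e+05. δp/p = √((1·δz/z)² + (2·δb/b)²) = √(0.00628 + 0.0323) = 0.197, so δp = 69500.
Q = p + d − c: δQ = √(δp² + δd² + δc²) = √(4.82e+09 + 2.89e+08 + 1.44e+08) = 72500
Q = 4.12e+05.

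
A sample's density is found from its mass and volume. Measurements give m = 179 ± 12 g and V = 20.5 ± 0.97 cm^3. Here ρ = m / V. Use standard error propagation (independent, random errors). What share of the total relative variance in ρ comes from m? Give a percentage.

(δρ/ρ)² = (1·δm/m)² + (-1·δV/V)²
  m term: (1×0.0670)² = 0.00449
  V term: (-1×0.0473)² = 0.00224
Total = 0.00673. Share from m = 0.00449/0.00673 = 0.667.

66.7%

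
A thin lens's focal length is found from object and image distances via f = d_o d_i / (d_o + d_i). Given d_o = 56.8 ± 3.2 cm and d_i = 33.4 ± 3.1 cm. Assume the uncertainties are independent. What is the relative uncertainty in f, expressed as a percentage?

6.21%

∂f/∂d_o = (d_i/(d_o+d_i))² = 0.137;  ∂f/∂d_i = (d_o/(d_o+d_i))² = 0.397
δf = √((∂f/∂d_o · δd_o)² + (∂f/∂d_i · δd_i)²) = √(0.193 + 1.51) = 1.31 cm
f = 21.0 cm, so δf/f = 1.31/21.0 = 0.0621.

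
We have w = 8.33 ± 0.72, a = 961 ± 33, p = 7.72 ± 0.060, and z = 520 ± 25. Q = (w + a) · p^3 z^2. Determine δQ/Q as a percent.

10.5%

Let u = w + a = 969. δu = √(δw² + δa²) = √(0.518 + 1090) = 33.0, so δu/u = 0.0341.
Q is then a monomial in u, p, z:
δQ/Q = √((δu/u)² + (3·δp/p)² + (2·δz/z)²) = √(0.00116 + 0.000544 + 0.00925) = 0.105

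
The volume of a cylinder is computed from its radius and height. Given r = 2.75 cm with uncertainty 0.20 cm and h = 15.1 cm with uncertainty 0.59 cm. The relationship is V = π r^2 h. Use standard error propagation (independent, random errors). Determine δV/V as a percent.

15.1%

V is a product of powers, so relative uncertainties combine in quadrature:
  (2·δr/r)² = (2×0.0727)² = 0.0212;  (1·δh/h)² = (1×0.0391)² = 0.00153
δV/V = √(0.0227) = 0.151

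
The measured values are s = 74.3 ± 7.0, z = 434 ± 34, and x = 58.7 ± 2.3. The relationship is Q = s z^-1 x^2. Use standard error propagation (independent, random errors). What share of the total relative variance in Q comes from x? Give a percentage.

29.0%

(δQ/Q)² = (1·δs/s)² + (-1·δz/z)² + (2·δx/x)²
  s term: (1×0.0942)² = 0.00888
  z term: (-1×0.0783)² = 0.00614
  x term: (2×0.0392)² = 0.00614
Total = 0.0212. Share from x = 0.00614/0.0212 = 0.290.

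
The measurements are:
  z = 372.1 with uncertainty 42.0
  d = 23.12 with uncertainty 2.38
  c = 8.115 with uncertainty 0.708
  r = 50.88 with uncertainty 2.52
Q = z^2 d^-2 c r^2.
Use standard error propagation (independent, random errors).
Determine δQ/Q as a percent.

33.3%

Q is a product of powers, so relative uncertainties combine in quadrature:
  (2·δz/z)² = (2×0.113)² = 0.0510;  (-2·δd/d)² = (-2×0.103)² = 0.0424;  (1·δc/c)² = (1×0.0872)² = 0.00761;  (2·δr/r)² = (2×0.0495)² = 0.00981
δQ/Q = √(0.111) = 0.333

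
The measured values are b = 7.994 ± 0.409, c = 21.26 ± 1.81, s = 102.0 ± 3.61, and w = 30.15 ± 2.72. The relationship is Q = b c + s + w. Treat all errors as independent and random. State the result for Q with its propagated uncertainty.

302.1 ± 17.5

Let p = b·c = 170.0. δp/p = √((1·δb/b)² + (1·δc/c)²) = √(0.00262 + 0.00725) = 0.0993, so δp = 16.9.
Q = p + s + w: δQ = √(δp² + δs² + δw²) = √(285 + 13.0 + 7.40) = 17.5
Q = 302.1.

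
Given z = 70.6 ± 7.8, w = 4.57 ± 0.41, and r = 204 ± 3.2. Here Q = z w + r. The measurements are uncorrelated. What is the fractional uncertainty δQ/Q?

0.0874

Let p = z·w = 323. δp/p = √((1·δz/z)² + (1·δw/w)²) = √(0.0122 + 0.00805) = 0.142, so δp = 45.9.
Q = p + r: δQ = √(δp² + δr²) = √(2110 + 10.2) = 46.0
Q = 527, so δQ/Q = 46.0/527 = 0.0874.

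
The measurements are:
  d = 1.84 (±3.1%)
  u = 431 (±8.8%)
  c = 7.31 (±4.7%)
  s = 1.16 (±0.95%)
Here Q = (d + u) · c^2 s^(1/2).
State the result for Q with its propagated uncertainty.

Let w = d + u = 433. δw = √(δd² + δu²) = √(0.00325 + 1440) = 37.9, so δw/w = 0.0876.
Q is then a monomial in w, c, s:
δQ/Q = √((δw/w)² + (2·δc/c)² + (½·δs/s)²) = √(0.00768 + 0.00884 + 2.26e-05) = 0.129
Q = 24900, so δQ = 0.129 × 24900 = 3200.

24900 ± 3200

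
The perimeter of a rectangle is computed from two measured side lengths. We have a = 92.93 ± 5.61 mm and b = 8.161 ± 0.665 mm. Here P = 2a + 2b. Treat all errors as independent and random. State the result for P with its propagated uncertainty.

202.2 ± 11.3 mm

P is a linear combination, so absolute uncertainties add in quadrature:
  (2·δa)² = 126;  (2·δb)² = 1.77
δP = √(128) = 11.3 mm
P = 202.2 mm.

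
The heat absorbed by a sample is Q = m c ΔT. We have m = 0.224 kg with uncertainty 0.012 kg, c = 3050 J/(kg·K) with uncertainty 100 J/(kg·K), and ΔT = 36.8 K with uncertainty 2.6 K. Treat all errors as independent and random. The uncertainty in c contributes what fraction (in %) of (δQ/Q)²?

12.0%

(δQ/Q)² = (1·δm/m)² + (1·δc/c)² + (1·δΔT/ΔT)²
  m term: (1×0.0536)² = 0.00287
  c term: (1×0.0328)² = 0.00107
  ΔT term: (1×0.0707)² = 0.00499
Total = 0.00894. Share from c = 0.00107/0.00894 = 0.120.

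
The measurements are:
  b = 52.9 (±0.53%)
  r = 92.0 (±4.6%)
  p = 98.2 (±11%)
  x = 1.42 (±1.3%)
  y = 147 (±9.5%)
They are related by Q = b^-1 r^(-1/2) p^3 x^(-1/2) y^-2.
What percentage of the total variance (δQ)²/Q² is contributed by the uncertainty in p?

(δQ/Q)² = (-1·δb/b)² + (−½·δr/r)² + (3·δp/p)² + (−½·δx/x)² + (-2·δy/y)²
  b term: (-1×0.00530)² = 2.81e-05
  r term: (-0.5×0.0460)² = 0.000529
  p term: (3×0.110)² = 0.109
  x term: (-0.5×0.0130)² = 4.23e-05
  y term: (-2×0.0950)² = 0.0361
Total = 0.146. Share from p = 0.109/0.146 = 0.748.

74.8%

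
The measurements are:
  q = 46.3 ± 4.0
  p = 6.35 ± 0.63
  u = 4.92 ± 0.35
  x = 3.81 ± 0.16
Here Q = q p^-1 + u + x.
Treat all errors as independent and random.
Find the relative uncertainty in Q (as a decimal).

Let w = q·p^-1 = 7.29. δw/w = √((1·δq/q)² + (-1·δp/p)²) = √(0.00746 + 0.00984) = 0.132, so δw = 0.959.
Q = w + u + x: δQ = √(δw² + δu² + δx²) = √(0.920 + 0.122 + 0.0256) = 1.03
Q = 16.0, so δQ/Q = 1.03/16.0 = 0.0645.

0.0645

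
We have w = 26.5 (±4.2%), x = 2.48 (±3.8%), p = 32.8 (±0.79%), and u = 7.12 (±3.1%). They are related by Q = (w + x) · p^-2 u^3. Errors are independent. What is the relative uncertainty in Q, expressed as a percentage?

10.2%

Let h = w + x = 29.0. δh = √(δw² + δx²) = √(1.24 + 0.00888) = 1.12, so δh/h = 0.0385.
Q is then a monomial in h, p, u:
δQ/Q = √((δh/h)² + (-2·δp/p)² + (3·δu/u)²) = √(0.00149 + 0.000250 + 0.00865) = 0.102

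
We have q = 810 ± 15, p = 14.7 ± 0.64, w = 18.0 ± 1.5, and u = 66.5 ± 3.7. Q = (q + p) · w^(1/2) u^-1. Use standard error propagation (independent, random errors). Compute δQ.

3.78

Let h = q + p = 825. δh = √(δq² + δp²) = √(225 + 0.410) = 15.0, so δh/h = 0.0182.
Q is then a monomial in h, w, u:
δQ/Q = √((δh/h)² + (½·δw/w)² + (-1·δu/u)²) = √(0.000331 + 0.00174 + 0.00310) = 0.0719
Q = 52.6, so δQ = 0.0719 × 52.6 = 3.78.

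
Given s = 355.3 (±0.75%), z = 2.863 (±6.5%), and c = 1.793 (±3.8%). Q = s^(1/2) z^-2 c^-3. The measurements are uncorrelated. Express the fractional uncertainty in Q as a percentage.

Q is a product of powers, so relative uncertainties combine in quadrature:
  (½·δs/s)² = (0.5×0.00750)² = 1.41e-05;  (-2·δz/z)² = (-2×0.0650)² = 0.0169;  (-3·δc/c)² = (-3×0.0380)² = 0.0130
δQ/Q = √(0.0299) = 0.173

17.3%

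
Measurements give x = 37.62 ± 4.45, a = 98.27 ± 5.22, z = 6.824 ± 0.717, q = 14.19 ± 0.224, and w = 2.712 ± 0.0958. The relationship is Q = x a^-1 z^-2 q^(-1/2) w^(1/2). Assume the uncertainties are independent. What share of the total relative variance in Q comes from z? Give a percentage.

(δQ/Q)² = (1·δx/x)² + (-1·δa/a)² + (-2·δz/z)² + (−½·δq/q)² + (½·δw/w)²
  x term: (1×0.118)² = 0.0140
  a term: (-1×0.0531)² = 0.00282
  z term: (-2×0.105)² = 0.0442
  q term: (-0.5×0.0158)² = 6.23e-05
  w term: (0.5×0.0353)² = 0.000312
Total = 0.0613. Share from z = 0.0442/0.0613 = 0.720.

72.0%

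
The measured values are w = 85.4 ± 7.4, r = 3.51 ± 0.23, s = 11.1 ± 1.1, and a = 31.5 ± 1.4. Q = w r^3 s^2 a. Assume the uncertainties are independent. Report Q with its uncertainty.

Q is a product of powers, so relative uncertainties combine in quadrature:
  (1·δw/w)² = (1×0.0867)² = 0.00751;  (3·δr/r)² = (3×0.0655)² = 0.0386;  (2·δs/s)² = (2×0.0991)² = 0.0393;  (1·δa/a)² = (1×0.0444)² = 0.00198
δQ/Q = √(0.0874) = 0.296
Q = 1.43e+07, so δQ = 0.296 × 1.43e+07 = 4.24e+06.

(1.43 ± 0.424) × 10^7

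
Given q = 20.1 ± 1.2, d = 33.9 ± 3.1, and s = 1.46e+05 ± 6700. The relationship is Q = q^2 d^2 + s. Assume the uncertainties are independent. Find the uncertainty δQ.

Let p = q^2·d^2 = 4.64e+05. δp/p = √((2·δq/q)² + (2·δd/d)²) = √(0.0143 + 0.0334) = 0.218, so δp = 1.01e+05.
Q = p + s: δQ = √(δp² + δs²) = √(1.03e+10 + 4.49e+07) = 1.02e+05

1.02e+05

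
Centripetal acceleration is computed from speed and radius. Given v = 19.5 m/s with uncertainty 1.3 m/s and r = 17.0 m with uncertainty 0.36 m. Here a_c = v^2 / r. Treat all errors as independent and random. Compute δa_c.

3.02 m/s^2

Products/powers → add relative errors in quadrature, weighted by exponent:
  (2·δv/v)² = (2×0.0667)² = 0.0178;  (-1·δr/r)² = (-1×0.0212)² = 0.000448
δa_c/a_c = √(0.0182) = 0.135
a_c = 22.4 m/s^2, so δa_c = 0.135 × 22.4 = 3.02 m/s^2.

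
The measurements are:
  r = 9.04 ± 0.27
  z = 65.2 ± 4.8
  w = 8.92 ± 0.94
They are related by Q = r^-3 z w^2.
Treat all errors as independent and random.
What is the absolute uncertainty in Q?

Q is a product of powers, so relative uncertainties combine in quadrature:
  (-3·δr/r)² = (-3×0.0299)² = 0.00803;  (1·δz/z)² = (1×0.0736)² = 0.00542;  (2·δw/w)² = (2×0.105)² = 0.0444
δQ/Q = √(0.0579) = 0.241
Q = 7.02, so δQ = 0.241 × 7.02 = 1.69.

1.69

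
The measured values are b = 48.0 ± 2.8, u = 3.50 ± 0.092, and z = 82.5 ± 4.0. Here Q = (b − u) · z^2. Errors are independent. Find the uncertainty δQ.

Let w = b − u = 44.5. δw = √(δb² + δu²) = √(7.84 + 0.00846) = 2.80, so δw/w = 0.0630.
Q is then a monomial in w, z:
δQ/Q = √((δw/w)² + (2·δz/z)²) = √(0.00396 + 0.00940) = 0.116
Q = 3.03e+05, so δQ = 0.116 × 3.03e+05 = 35000.

35000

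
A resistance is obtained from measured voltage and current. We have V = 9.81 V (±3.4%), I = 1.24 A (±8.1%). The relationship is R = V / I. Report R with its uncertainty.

R is a product of powers, so relative uncertainties combine in quadrature:
  (1·δV/V)² = (1×0.0340)² = 0.00116;  (-1·δI/I)² = (-1×0.0810)² = 0.00656
δR/R = √(0.00772) = 0.0878
R = 7.91 Ω, so δR = 0.0878 × 7.91 = 0.695 Ω.

7.91 ± 0.695 Ω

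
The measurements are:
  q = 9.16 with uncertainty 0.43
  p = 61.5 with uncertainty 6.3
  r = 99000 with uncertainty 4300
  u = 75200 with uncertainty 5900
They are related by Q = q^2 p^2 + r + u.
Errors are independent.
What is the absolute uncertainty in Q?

71900

Let w = q^2·p^2 = 3.17e+05. δw/w = √((2·δq/q)² + (2·δp/p)²) = √(0.00881 + 0.0420) = 0.225, so δw = 71500.
Q = w + r + u: δQ = √(δw² + δr² + δu²) = √(5.12e+09 + 1.85e+07 + 3.48e+07) = 71900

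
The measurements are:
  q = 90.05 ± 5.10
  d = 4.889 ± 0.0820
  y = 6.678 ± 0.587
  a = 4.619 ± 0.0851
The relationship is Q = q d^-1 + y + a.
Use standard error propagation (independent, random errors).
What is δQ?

Let p = q·d^-1 = 18.42. δp/p = √((1·δq/q)² + (-1·δd/d)²) = √(0.00321 + 0.000281) = 0.0591, so δp = 1.09.
Q = p + y + a: δQ = √(δp² + δy² + δa²) = √(1.18 + 0.345 + 0.00724) = 1.24

1.24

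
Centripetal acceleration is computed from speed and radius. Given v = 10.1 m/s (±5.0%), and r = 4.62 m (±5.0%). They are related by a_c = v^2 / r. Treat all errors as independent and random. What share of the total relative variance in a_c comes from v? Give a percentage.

80.0%

(δa_c/a_c)² = (2·δv/v)² + (-1·δr/r)²
  v term: (2×0.0500)² = 0.0100
  r term: (-1×0.0500)² = 0.00250
Total = 0.0125. Share from v = 0.0100/0.0125 = 0.800.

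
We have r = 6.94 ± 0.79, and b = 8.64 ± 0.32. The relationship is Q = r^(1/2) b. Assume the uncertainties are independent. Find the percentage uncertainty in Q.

6.79%

Relative error in a monomial: (δQ/Q)² = Σ (nᵢ · δxᵢ/xᵢ)².
  (½·δr/r)² = (0.5×0.114)² = 0.00324;  (1·δb/b)² = (1×0.0370)² = 0.00137
δQ/Q = √(0.00461) = 0.0679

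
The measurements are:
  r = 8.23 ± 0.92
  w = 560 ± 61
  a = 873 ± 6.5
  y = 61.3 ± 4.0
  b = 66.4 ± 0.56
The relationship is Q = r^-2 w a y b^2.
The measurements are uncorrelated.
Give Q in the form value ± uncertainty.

Relative error in a monomial: (δQ/Q)² = Σ (nᵢ · δxᵢ/xᵢ)².
  (-2·δr/r)² = (-2×0.112)² = 0.0500;  (1·δw/w)² = (1×0.109)² = 0.0119;  (1·δa/a)² = (1×0.00745)² = 5.54e-05;  (1·δy/y)² = (1×0.0653)² = 0.00426;  (2·δb/b)² = (2×0.00843)² = 0.000285
δQ/Q = √(0.0664) = 0.258
Q = 1.95e+09, so δQ = 0.258 × 1.95e+09 = 5.03e+08.

(1.95 ± 0.503) × 10^9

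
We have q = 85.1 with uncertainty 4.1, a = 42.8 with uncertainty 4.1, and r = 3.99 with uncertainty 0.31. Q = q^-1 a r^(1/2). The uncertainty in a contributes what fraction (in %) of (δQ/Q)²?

(δQ/Q)² = (-1·δq/q)² + (1·δa/a)² + (½·δr/r)²
  q term: (-1×0.0482)² = 0.00232
  a term: (1×0.0958)² = 0.00918
  r term: (0.5×0.0777)² = 0.00151
Total = 0.0130. Share from a = 0.00918/0.0130 = 0.706.

70.6%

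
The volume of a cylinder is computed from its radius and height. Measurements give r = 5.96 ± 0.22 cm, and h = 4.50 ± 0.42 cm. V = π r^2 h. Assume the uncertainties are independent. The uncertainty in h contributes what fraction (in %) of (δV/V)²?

(δV/V)² = (2·δr/r)² + (1·δh/h)²
  r term: (2×0.0369)² = 0.00545
  h term: (1×0.0933)² = 0.00871
Total = 0.0142. Share from h = 0.00871/0.0142 = 0.615.

61.5%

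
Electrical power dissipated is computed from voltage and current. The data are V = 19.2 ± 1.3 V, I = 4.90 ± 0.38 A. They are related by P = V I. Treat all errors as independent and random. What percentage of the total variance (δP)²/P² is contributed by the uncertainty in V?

(δP/P)² = (1·δV/V)² + (1·δI/I)²
  V term: (1×0.0677)² = 0.00458
  I term: (1×0.0776)² = 0.00601
Total = 0.0106. Share from V = 0.00458/0.0106 = 0.433.

43.3%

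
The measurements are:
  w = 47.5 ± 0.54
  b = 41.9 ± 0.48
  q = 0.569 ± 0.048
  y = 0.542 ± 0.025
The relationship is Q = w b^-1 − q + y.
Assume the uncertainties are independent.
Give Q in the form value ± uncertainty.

Let p = w·b^-1 = 1.13. δp/p = √((1·δw/w)² + (-1·δb/b)²) = √(0.000129 + 0.000131) = 0.0161, so δp = 0.0183.
Q = p − q + y: δQ = √(δp² + δq² + δy²) = √(0.000335 + 0.00230 + 0.000625) = 0.0571
Q = 1.11.

1.11 ± 0.0571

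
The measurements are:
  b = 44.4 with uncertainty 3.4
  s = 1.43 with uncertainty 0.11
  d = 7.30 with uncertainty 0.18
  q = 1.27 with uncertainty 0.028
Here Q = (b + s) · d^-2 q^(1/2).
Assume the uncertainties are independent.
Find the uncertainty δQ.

Let u = b + s = 45.8. δu = √(δb² + δs²) = √(11.6 + 0.0121) = 3.40, so δu/u = 0.0742.
Q is then a monomial in u, d, q:
δQ/Q = √((δu/u)² + (-2·δd/d)² + (½·δq/q)²) = √(0.00551 + 0.00243 + 0.000122) = 0.0898
Q = 0.969, so δQ = 0.0898 × 0.969 = 0.0870.

0.0870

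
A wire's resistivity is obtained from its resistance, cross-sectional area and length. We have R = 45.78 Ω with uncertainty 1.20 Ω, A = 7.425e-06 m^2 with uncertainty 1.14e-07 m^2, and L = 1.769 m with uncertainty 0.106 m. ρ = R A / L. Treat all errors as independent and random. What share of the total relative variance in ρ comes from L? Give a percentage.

79.6%

(δρ/ρ)² = (1·δR/R)² + (1·δA/A)² + (-1·δL/L)²
  R term: (1×0.0262)² = 0.000687
  A term: (1×0.0154)² = 0.000236
  L term: (-1×0.0599)² = 0.00359
Total = 0.00451. Share from L = 0.00359/0.00451 = 0.796.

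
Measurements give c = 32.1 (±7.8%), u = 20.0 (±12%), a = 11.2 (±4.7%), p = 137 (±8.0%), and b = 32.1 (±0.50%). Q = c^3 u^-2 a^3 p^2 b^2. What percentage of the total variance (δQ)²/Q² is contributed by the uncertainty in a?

(δQ/Q)² = (3·δc/c)² + (-2·δu/u)² + (3·δa/a)² + (2·δp/p)² + (2·δb/b)²
  c term: (3×0.0780)² = 0.0548
  u term: (-2×0.120)² = 0.0576
  a term: (3×0.0470)² = 0.0199
  p term: (2×0.0800)² = 0.0256
  b term: (2×0.00500)² = 0.000100
Total = 0.158. Share from a = 0.0199/0.158 = 0.126.

12.6%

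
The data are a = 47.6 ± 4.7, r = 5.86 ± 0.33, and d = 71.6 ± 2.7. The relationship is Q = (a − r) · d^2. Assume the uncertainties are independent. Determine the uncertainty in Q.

Let u = a − r = 41.7. δu = √(δa² + δr²) = √(22.1 + 0.109) = 4.71, so δu/u = 0.113.
Q is then a monomial in u, d:
δQ/Q = √((δu/u)² + (2·δd/d)²) = √(0.0127 + 0.00569) = 0.136
Q = 2.14e+05, so δQ = 0.136 × 2.14e+05 = 29000.

29000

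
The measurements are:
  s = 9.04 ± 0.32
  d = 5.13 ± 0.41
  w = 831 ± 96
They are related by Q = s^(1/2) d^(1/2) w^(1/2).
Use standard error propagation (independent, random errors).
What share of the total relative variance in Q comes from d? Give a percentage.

30.4%

(δQ/Q)² = (½·δs/s)² + (½·δd/d)² + (½·δw/w)²
  s term: (0.5×0.0354)² = 0.000313
  d term: (0.5×0.0799)² = 0.00160
  w term: (0.5×0.116)² = 0.00334
Total = 0.00525. Share from d = 0.00160/0.00525 = 0.304.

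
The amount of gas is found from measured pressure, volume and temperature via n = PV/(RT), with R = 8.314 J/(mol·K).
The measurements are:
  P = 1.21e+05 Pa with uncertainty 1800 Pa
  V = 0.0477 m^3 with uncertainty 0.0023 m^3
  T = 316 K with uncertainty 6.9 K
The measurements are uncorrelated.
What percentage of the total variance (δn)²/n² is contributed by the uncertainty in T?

(δn/n)² = (1·δP/P)² + (1·δV/V)² + (-1·δT/T)²
  P term: (1×0.0149)² = 0.000221
  V term: (1×0.0482)² = 0.00232
  T term: (-1×0.0218)² = 0.000477
Total = 0.00302. Share from T = 0.000477/0.00302 = 0.158.

15.8%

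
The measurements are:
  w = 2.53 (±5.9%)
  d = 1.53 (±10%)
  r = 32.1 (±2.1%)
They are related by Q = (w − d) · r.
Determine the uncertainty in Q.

Let u = w − d = 1.000. δu = √(δw² + δd²) = √(0.0223 + 0.0234) = 0.214, so δu/u = 0.214.
Q is then a monomial in u, r:
δQ/Q = √((δu/u)² + (1·δr/r)²) = √(0.0457 + 0.000441) = 0.215
Q = 32.1, so δQ = 0.215 × 32.1 = 6.89.

6.89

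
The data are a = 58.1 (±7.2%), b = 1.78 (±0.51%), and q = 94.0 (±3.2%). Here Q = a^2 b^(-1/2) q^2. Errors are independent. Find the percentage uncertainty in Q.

Relative error in a monomial: (δQ/Q)² = Σ (nᵢ · δxᵢ/xᵢ)².
  (2·δa/a)² = (2×0.0720)² = 0.0207;  (−½·δb/b)² = (-0.5×0.00510)² = 6.5e-06;  (2·δq/q)² = (2×0.0320)² = 0.00410
δQ/Q = √(0.0248) = 0.158

15.8%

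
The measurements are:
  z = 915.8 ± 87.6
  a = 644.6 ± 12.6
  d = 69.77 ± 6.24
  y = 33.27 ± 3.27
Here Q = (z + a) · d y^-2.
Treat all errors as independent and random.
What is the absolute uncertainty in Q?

22.0

Let u = z + a = 1560. δu = √(δz² + δa²) = √(7670 + 159) = 88.5, so δu/u = 0.0567.
Q is then a monomial in u, d, y:
δQ/Q = √((δu/u)² + (1·δd/d)² + (-2·δy/y)²) = √(0.00322 + 0.00800 + 0.0386) = 0.223
Q = 98.36, so δQ = 0.223 × 98.36 = 22.0.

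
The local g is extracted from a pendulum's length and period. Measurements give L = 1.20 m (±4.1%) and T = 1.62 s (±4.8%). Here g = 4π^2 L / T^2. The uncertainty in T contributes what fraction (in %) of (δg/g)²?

(δg/g)² = (1·δL/L)² + (-2·δT/T)²
  L term: (1×0.0410)² = 0.00168
  T term: (-2×0.0480)² = 0.00922
Total = 0.0109. Share from T = 0.00922/0.0109 = 0.846.

84.6%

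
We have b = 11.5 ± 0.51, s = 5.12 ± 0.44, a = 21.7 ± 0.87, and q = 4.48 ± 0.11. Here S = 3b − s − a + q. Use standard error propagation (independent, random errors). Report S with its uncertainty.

Each term contributes (cᵢ δxᵢ)² to (δS)²:
  (3·δb)² = 2.34;  (δs)² = 0.194;  (δa)² = 0.757;  (δq)² = 0.0121
δS = √(3.30) = 1.82
S = 12.2.

12.2 ± 1.82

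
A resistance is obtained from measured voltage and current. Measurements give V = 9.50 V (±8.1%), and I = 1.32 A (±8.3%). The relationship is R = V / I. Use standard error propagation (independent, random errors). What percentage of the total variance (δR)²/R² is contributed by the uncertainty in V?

(δR/R)² = (1·δV/V)² + (-1·δI/I)²
  V term: (1×0.0810)² = 0.00656
  I term: (-1×0.0830)² = 0.00689
Total = 0.0135. Share from V = 0.00656/0.0135 = 0.488.

48.8%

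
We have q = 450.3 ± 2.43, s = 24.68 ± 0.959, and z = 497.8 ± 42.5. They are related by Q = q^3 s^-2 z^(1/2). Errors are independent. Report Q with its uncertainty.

(3.345 ± 0.301) × 10^6

Products/powers → add relative errors in quadrature, weighted by exponent:
  (3·δq/q)² = (3×0.00540)² = 0.000262;  (-2·δs/s)² = (-2×0.0389)² = 0.00604;  (½·δz/z)² = (0.5×0.0854)² = 0.00182
δQ/Q = √(0.00812) = 0.0901
Q = 3.345e+06, so δQ = 0.0901 × 3.345e+06 = 3.01e+05.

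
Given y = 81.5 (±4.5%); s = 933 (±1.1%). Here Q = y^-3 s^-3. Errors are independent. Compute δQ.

3.16e-16

Relative error in a monomial: (δQ/Q)² = Σ (nᵢ · δxᵢ/xᵢ)².
  (-3·δy/y)² = (-3×0.0450)² = 0.0182;  (-3·δs/s)² = (-3×0.0110)² = 0.00109
δQ/Q = √(0.0193) = 0.139
Q = 2.27e-15, so δQ = 0.139 × 2.27e-15 = 3.16e-16.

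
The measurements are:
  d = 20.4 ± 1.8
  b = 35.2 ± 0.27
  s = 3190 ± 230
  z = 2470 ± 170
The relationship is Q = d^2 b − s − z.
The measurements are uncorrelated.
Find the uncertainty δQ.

Let p = d^2·b = 14600. δp/p = √((2·δd/d)² + (1·δb/b)²) = √(0.0311 + 5.88e-05) = 0.177, so δp = 2590.
Q = p − s − z: δQ = √(δp² + δs² + δz²) = √(6.7e+06 + 52900 + 28900) = 2600

2600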